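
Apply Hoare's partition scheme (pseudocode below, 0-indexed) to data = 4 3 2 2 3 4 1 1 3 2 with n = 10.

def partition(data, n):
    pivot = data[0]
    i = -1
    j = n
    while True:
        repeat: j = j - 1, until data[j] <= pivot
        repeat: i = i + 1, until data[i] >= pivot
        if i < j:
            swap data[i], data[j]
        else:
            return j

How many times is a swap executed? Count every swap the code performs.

pivot = data[0] = 4; i = -1, j = 10
j→9 (data[9]=2≤4), i→0 (data[0]=4≥4); i<j, swap → 2 3 2 2 3 4 1 1 3 4
j→8 (data[8]=3≤4), i→5 (data[5]=4≥4); i<j, swap → 2 3 2 2 3 3 1 1 4 4
j→7, i→8; i≥j, return j=7. data = 2 3 2 2 3 3 1 1 4 4

2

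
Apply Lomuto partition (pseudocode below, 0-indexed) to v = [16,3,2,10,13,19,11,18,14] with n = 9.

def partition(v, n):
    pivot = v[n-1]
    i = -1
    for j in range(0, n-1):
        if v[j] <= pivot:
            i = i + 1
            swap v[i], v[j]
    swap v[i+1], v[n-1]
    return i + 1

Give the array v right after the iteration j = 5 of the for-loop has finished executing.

[3,2,10,13,16,19,11,18,14]

pivot = v[8] = 14; i = -1
j=0: v[0]=16 > 14 → no swap
j=1: v[1]=3 ≤ 14 → i=0, swap v[0],v[1] → [3,16,2,10,13,19,11,18,14]
j=2: v[2]=2 ≤ 14 → i=1, swap v[1],v[2] → [3,2,16,10,13,19,11,18,14]
j=3: v[3]=10 ≤ 14 → i=2, swap v[2],v[3] → [3,2,10,16,13,19,11,18,14]
j=4: v[4]=13 ≤ 14 → i=3, swap v[3],v[4] → [3,2,10,13,16,19,11,18,14]
j=5: v[5]=19 > 14 → no swap
(after j=5) v = [3,2,10,13,16,19,11,18,14]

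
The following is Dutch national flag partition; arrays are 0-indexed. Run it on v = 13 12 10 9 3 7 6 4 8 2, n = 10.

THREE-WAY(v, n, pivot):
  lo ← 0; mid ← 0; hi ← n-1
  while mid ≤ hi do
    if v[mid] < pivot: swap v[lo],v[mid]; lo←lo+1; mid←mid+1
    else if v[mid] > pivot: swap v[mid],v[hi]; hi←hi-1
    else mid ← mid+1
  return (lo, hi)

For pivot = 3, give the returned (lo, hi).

pivot = 3; lo=0, mid=0, hi=9
v[mid]=13>3: swap v[0],v[9]; hi=8 → 2 12 10 9 3 7 6 4 8 13
v[mid]=2<3: swap v[0],v[0]; lo=1,mid=1 → 2 12 10 9 3 7 6 4 8 13
v[mid]=12>3: swap v[1],v[8]; hi=7 → 2 8 10 9 3 7 6 4 12 13
v[mid]=8>3: swap v[1],v[7]; hi=6 → 2 4 10 9 3 7 6 8 12 13
v[mid]=4>3: swap v[1],v[6]; hi=5 → 2 6 10 9 3 7 4 8 12 13
v[mid]=6>3: swap v[1],v[5]; hi=4 → 2 7 10 9 3 6 4 8 12 13
v[mid]=7>3: swap v[1],v[4]; hi=3 → 2 3 10 9 7 6 4 8 12 13
v[mid]=3=3: mid=2
v[mid]=10>3: swap v[2],v[3]; hi=2 → 2 3 9 10 7 6 4 8 12 13
v[mid]=9>3: swap v[2],v[2]; hi=1 → 2 3 9 10 7 6 4 8 12 13
end: lo=1, hi=1; v = 2 3 9 10 7 6 4 8 12 13

(1, 1)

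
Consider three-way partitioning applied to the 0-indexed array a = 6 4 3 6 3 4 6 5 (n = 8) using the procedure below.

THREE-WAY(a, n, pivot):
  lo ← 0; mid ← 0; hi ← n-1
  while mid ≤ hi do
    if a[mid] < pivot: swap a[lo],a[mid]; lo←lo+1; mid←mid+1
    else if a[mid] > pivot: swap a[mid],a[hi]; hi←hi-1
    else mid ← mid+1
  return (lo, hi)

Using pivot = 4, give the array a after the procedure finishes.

3 3 4 4 6 6 5 6

lo=0 mid=0 hi=7
6>4: swap(0,7), hi=6 ⇒ 5 4 3 6 3 4 6 6
5>4: swap(0,6), hi=5 ⇒ 6 4 3 6 3 4 5 6
6>4: swap(0,5), hi=4 ⇒ 4 4 3 6 3 6 5 6
4=4: mid=1
4=4: mid=2
3<4: swap(0,2), lo=1 mid=3 ⇒ 3 4 4 6 3 6 5 6
6>4: swap(3,4), hi=3 ⇒ 3 4 4 3 6 6 5 6
3<4: swap(1,3), lo=2 mid=4 ⇒ 3 3 4 4 6 6 5 6
done. lo=2 hi=3; a=3 3 4 4 6 6 5 6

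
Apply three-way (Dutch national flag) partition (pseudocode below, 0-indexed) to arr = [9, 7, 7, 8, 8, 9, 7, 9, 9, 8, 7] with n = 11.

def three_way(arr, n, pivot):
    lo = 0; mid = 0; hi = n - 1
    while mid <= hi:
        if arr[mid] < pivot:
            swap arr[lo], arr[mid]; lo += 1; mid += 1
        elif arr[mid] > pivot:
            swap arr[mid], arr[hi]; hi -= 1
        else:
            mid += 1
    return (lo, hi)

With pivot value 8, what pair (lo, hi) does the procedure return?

(4, 6)

pivot = 8; lo=0, mid=0, hi=10
arr[mid]=9>8: swap arr[0],arr[10]; hi=9 → [7, 7, 7, 8, 8, 9, 7, 9, 9, 8, 9]
arr[mid]=7<8: swap arr[0],arr[0]; lo=1,mid=1 → [7, 7, 7, 8, 8, 9, 7, 9, 9, 8, 9]
arr[mid]=7<8: swap arr[1],arr[1]; lo=2,mid=2 → [7, 7, 7, 8, 8, 9, 7, 9, 9, 8, 9]
arr[mid]=7<8: swap arr[2],arr[2]; lo=3,mid=3 → [7, 7, 7, 8, 8, 9, 7, 9, 9, 8, 9]
arr[mid]=8=8: mid=4
arr[mid]=8=8: mid=5
arr[mid]=9>8: swap arr[5],arr[9]; hi=8 → [7, 7, 7, 8, 8, 8, 7, 9, 9, 9, 9]
arr[mid]=8=8: mid=6
arr[mid]=7<8: swap arr[3],arr[6]; lo=4,mid=7 → [7, 7, 7, 7, 8, 8, 8, 9, 9, 9, 9]
arr[mid]=9>8: swap arr[7],arr[8]; hi=7 → [7, 7, 7, 7, 8, 8, 8, 9, 9, 9, 9]
arr[mid]=9>8: swap arr[7],arr[7]; hi=6 → [7, 7, 7, 7, 8, 8, 8, 9, 9, 9, 9]
end: lo=4, hi=6; arr = [7, 7, 7, 7, 8, 8, 8, 9, 9, 9, 9]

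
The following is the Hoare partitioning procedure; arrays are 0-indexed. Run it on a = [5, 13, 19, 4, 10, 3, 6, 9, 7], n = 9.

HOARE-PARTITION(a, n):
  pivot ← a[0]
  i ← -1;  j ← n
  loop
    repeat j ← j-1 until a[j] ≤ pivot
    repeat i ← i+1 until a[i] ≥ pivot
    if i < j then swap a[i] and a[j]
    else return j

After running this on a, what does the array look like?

[3, 4, 19, 13, 10, 5, 6, 9, 7]

pivot = a[0] = 5; i = -1, j = 9
j→5 (a[5]=3≤5), i→0 (a[0]=5≥5); i<j, swap → [3, 13, 19, 4, 10, 5, 6, 9, 7]
j→3 (a[3]=4≤5), i→1 (a[1]=13≥5); i<j, swap → [3, 4, 19, 13, 10, 5, 6, 9, 7]
j→1, i→2; i≥j, return j=1. a = [3, 4, 19, 13, 10, 5, 6, 9, 7]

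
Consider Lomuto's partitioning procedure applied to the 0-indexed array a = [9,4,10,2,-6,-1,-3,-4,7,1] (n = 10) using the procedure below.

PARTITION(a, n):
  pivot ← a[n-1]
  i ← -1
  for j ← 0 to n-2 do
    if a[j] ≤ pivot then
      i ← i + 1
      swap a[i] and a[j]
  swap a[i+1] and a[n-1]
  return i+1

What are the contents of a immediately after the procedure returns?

pivot = a[9] = 1; i = -1
j=0: a[0]=9 > 1 → no swap
j=1: a[1]=4 > 1 → no swap
j=2: a[2]=10 > 1 → no swap
j=3: a[3]=2 > 1 → no swap
j=4: a[4]=-6 ≤ 1 → i=0, swap a[0],a[4] → [-6,4,10,2,9,-1,-3,-4,7,1]
j=5: a[5]=-1 ≤ 1 → i=1, swap a[1],a[5] → [-6,-1,10,2,9,4,-3,-4,7,1]
j=6: a[6]=-3 ≤ 1 → i=2, swap a[2],a[6] → [-6,-1,-3,2,9,4,10,-4,7,1]
j=7: a[7]=-4 ≤ 1 → i=3, swap a[3],a[7] → [-6,-1,-3,-4,9,4,10,2,7,1]
j=8: a[8]=7 > 1 → no swap
final swap a[4],a[9] → [-6,-1,-3,-4,1,4,10,2,7,9]; return 4

[-6,-1,-3,-4,1,4,10,2,7,9]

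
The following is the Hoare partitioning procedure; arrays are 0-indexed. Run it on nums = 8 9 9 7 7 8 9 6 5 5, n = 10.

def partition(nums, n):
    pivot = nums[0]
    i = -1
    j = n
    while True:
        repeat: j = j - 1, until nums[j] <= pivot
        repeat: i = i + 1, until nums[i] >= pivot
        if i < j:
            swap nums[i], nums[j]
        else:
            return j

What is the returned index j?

pivot = nums[0] = 8; i = -1, j = 10
j→9 (nums[9]=5≤8), i→0 (nums[0]=8≥8); i<j, swap → 5 9 9 7 7 8 9 6 5 8
j→8 (nums[8]=5≤8), i→1 (nums[1]=9≥8); i<j, swap → 5 5 9 7 7 8 9 6 9 8
j→7 (nums[7]=6≤8), i→2 (nums[2]=9≥8); i<j, swap → 5 5 6 7 7 8 9 9 9 8
j→5, i→5; i≥j, return j=5. nums = 5 5 6 7 7 8 9 9 9 8

5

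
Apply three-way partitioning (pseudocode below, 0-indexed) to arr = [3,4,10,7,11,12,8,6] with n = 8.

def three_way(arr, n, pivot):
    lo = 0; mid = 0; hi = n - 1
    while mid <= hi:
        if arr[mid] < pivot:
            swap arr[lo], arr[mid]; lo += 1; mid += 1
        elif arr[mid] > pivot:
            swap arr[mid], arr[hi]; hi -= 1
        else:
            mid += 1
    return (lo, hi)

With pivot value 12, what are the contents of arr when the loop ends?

lo=0 mid=0 hi=7
3<12: swap(0,0), lo=1 mid=1 ⇒ [3,4,10,7,11,12,8,6]
4<12: swap(1,1), lo=2 mid=2 ⇒ [3,4,10,7,11,12,8,6]
10<12: swap(2,2), lo=3 mid=3 ⇒ [3,4,10,7,11,12,8,6]
7<12: swap(3,3), lo=4 mid=4 ⇒ [3,4,10,7,11,12,8,6]
11<12: swap(4,4), lo=5 mid=5 ⇒ [3,4,10,7,11,12,8,6]
12=12: mid=6
8<12: swap(5,6), lo=6 mid=7 ⇒ [3,4,10,7,11,8,12,6]
6<12: swap(6,7), lo=7 mid=8 ⇒ [3,4,10,7,11,8,6,12]
done. lo=7 hi=7; arr=[3,4,10,7,11,8,6,12]

[3,4,10,7,11,8,6,12]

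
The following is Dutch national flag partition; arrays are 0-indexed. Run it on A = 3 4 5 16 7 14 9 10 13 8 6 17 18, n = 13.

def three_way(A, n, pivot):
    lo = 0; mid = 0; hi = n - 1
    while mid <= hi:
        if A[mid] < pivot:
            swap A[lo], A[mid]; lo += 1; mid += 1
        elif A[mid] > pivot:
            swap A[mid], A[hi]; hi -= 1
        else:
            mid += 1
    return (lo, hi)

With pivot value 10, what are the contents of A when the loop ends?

pivot = 10; lo=0, mid=0, hi=12
A[mid]=3<10: swap A[0],A[0]; lo=1,mid=1 → 3 4 5 16 7 14 9 10 13 8 6 17 18
A[mid]=4<10: swap A[1],A[1]; lo=2,mid=2 → 3 4 5 16 7 14 9 10 13 8 6 17 18
A[mid]=5<10: swap A[2],A[2]; lo=3,mid=3 → 3 4 5 16 7 14 9 10 13 8 6 17 18
A[mid]=16>10: swap A[3],A[12]; hi=11 → 3 4 5 18 7 14 9 10 13 8 6 17 16
A[mid]=18>10: swap A[3],A[11]; hi=10 → 3 4 5 17 7 14 9 10 13 8 6 18 16
A[mid]=17>10: swap A[3],A[10]; hi=9 → 3 4 5 6 7 14 9 10 13 8 17 18 16
A[mid]=6<10: swap A[3],A[3]; lo=4,mid=4 → 3 4 5 6 7 14 9 10 13 8 17 18 16
A[mid]=7<10: swap A[4],A[4]; lo=5,mid=5 → 3 4 5 6 7 14 9 10 13 8 17 18 16
A[mid]=14>10: swap A[5],A[9]; hi=8 → 3 4 5 6 7 8 9 10 13 14 17 18 16
A[mid]=8<10: swap A[5],A[5]; lo=6,mid=6 → 3 4 5 6 7 8 9 10 13 14 17 18 16
A[mid]=9<10: swap A[6],A[6]; lo=7,mid=7 → 3 4 5 6 7 8 9 10 13 14 17 18 16
A[mid]=10=10: mid=8
A[mid]=13>10: swap A[8],A[8]; hi=7 → 3 4 5 6 7 8 9 10 13 14 17 18 16
end: lo=7, hi=7; A = 3 4 5 6 7 8 9 10 13 14 17 18 16

3 4 5 6 7 8 9 10 13 14 17 18 16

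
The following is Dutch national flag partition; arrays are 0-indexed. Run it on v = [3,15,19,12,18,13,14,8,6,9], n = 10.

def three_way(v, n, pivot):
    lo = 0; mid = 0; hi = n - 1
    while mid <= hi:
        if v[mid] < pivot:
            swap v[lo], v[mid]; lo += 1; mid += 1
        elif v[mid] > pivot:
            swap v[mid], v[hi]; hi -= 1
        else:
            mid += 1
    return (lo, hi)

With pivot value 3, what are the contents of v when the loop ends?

[3,19,12,18,13,14,8,6,9,15]

pivot = 3; lo=0, mid=0, hi=9
v[mid]=3=3: mid=1
v[mid]=15>3: swap v[1],v[9]; hi=8 → [3,9,19,12,18,13,14,8,6,15]
v[mid]=9>3: swap v[1],v[8]; hi=7 → [3,6,19,12,18,13,14,8,9,15]
v[mid]=6>3: swap v[1],v[7]; hi=6 → [3,8,19,12,18,13,14,6,9,15]
v[mid]=8>3: swap v[1],v[6]; hi=5 → [3,14,19,12,18,13,8,6,9,15]
v[mid]=14>3: swap v[1],v[5]; hi=4 → [3,13,19,12,18,14,8,6,9,15]
v[mid]=13>3: swap v[1],v[4]; hi=3 → [3,18,19,12,13,14,8,6,9,15]
v[mid]=18>3: swap v[1],v[3]; hi=2 → [3,12,19,18,13,14,8,6,9,15]
v[mid]=12>3: swap v[1],v[2]; hi=1 → [3,19,12,18,13,14,8,6,9,15]
v[mid]=19>3: swap v[1],v[1]; hi=0 → [3,19,12,18,13,14,8,6,9,15]
end: lo=0, hi=0; v = [3,19,12,18,13,14,8,6,9,15]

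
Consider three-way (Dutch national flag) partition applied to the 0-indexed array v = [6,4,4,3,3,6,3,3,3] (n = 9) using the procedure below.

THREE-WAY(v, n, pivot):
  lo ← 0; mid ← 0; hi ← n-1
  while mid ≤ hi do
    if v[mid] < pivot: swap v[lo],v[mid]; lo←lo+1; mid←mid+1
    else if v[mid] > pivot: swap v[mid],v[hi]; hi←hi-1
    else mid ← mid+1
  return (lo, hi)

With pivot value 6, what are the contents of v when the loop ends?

[4,4,3,3,3,3,3,6,6]

lo=0 mid=0 hi=8
6=6: mid=1
4<6: swap(0,1), lo=1 mid=2 ⇒ [4,6,4,3,3,6,3,3,3]
4<6: swap(1,2), lo=2 mid=3 ⇒ [4,4,6,3,3,6,3,3,3]
3<6: swap(2,3), lo=3 mid=4 ⇒ [4,4,3,6,3,6,3,3,3]
3<6: swap(3,4), lo=4 mid=5 ⇒ [4,4,3,3,6,6,3,3,3]
6=6: mid=6
3<6: swap(4,6), lo=5 mid=7 ⇒ [4,4,3,3,3,6,6,3,3]
3<6: swap(5,7), lo=6 mid=8 ⇒ [4,4,3,3,3,3,6,6,3]
3<6: swap(6,8), lo=7 mid=9 ⇒ [4,4,3,3,3,3,3,6,6]
done. lo=7 hi=8; v=[4,4,3,3,3,3,3,6,6]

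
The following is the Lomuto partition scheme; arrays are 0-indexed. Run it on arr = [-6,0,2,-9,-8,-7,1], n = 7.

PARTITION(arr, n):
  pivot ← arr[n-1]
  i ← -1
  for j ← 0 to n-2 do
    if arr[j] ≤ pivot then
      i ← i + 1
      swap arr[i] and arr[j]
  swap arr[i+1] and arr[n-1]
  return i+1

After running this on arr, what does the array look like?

pivot = arr[6] = 1; i = -1
j=0: arr[0]=-6 ≤ 1 → i=0, swap arr[0],arr[0] (no change) → [-6,0,2,-9,-8,-7,1]
j=1: arr[1]=0 ≤ 1 → i=1, swap arr[1],arr[1] (no change) → [-6,0,2,-9,-8,-7,1]
j=2: arr[2]=2 > 1 → no swap
j=3: arr[3]=-9 ≤ 1 → i=2, swap arr[2],arr[3] → [-6,0,-9,2,-8,-7,1]
j=4: arr[4]=-8 ≤ 1 → i=3, swap arr[3],arr[4] → [-6,0,-9,-8,2,-7,1]
j=5: arr[5]=-7 ≤ 1 → i=4, swap arr[4],arr[5] → [-6,0,-9,-8,-7,2,1]
final swap arr[5],arr[6] → [-6,0,-9,-8,-7,1,2]; return 5

[-6,0,-9,-8,-7,1,2]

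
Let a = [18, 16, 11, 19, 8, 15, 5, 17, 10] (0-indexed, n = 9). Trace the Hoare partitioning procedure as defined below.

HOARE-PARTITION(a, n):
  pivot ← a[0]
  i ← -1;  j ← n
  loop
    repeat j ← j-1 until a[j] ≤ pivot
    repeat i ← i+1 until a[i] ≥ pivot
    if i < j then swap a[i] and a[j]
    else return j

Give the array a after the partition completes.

pivot=18
j stops at 8 (10), i stops at 0 (18); swap ⇒ [10, 16, 11, 19, 8, 15, 5, 17, 18]
j stops at 7 (17), i stops at 3 (19); swap ⇒ [10, 16, 11, 17, 8, 15, 5, 19, 18]
j stops at 6, i stops at 7; i≥j ⇒ return 6. a=[10, 16, 11, 17, 8, 15, 5, 19, 18]

[10, 16, 11, 17, 8, 15, 5, 19, 18]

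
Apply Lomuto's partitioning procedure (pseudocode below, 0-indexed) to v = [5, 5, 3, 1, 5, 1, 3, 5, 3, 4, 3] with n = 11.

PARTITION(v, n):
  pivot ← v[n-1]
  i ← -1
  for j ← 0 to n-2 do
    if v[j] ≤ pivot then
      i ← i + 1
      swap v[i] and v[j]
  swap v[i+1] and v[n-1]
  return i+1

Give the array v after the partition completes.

pivot = v[10] = 3; i = -1
j=0: v[0]=5 > 3 → no swap
j=1: v[1]=5 > 3 → no swap
j=2: v[2]=3 ≤ 3 → i=0, swap v[0],v[2] → [3, 5, 5, 1, 5, 1, 3, 5, 3, 4, 3]
j=3: v[3]=1 ≤ 3 → i=1, swap v[1],v[3] → [3, 1, 5, 5, 5, 1, 3, 5, 3, 4, 3]
j=4: v[4]=5 > 3 → no swap
j=5: v[5]=1 ≤ 3 → i=2, swap v[2],v[5] → [3, 1, 1, 5, 5, 5, 3, 5, 3, 4, 3]
j=6: v[6]=3 ≤ 3 → i=3, swap v[3],v[6] → [3, 1, 1, 3, 5, 5, 5, 5, 3, 4, 3]
j=7: v[7]=5 > 3 → no swap
j=8: v[8]=3 ≤ 3 → i=4, swap v[4],v[8] → [3, 1, 1, 3, 3, 5, 5, 5, 5, 4, 3]
j=9: v[9]=4 > 3 → no swap
final swap v[5],v[10] → [3, 1, 1, 3, 3, 3, 5, 5, 5, 4, 5]; return 5

[3, 1, 1, 3, 3, 3, 5, 5, 5, 4, 5]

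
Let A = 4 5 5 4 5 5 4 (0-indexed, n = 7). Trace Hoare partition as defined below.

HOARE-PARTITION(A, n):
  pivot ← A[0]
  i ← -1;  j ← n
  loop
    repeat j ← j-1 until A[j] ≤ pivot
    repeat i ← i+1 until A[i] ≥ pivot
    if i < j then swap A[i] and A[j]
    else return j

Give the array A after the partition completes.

pivot = A[0] = 4; i = -1, j = 7
j→6 (A[6]=4≤4), i→0 (A[0]=4≥4); i<j, swap → 4 5 5 4 5 5 4
j→3 (A[3]=4≤4), i→1 (A[1]=5≥4); i<j, swap → 4 4 5 5 5 5 4
j→1, i→2; i≥j, return j=1. A = 4 4 5 5 5 5 4

4 4 5 5 5 5 4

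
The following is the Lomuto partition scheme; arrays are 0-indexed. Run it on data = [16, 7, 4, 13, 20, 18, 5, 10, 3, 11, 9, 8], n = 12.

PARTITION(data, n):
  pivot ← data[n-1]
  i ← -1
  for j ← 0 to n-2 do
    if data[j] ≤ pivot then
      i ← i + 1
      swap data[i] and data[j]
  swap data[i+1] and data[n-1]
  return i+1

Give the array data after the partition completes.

[7, 4, 5, 3, 8, 18, 16, 10, 13, 11, 9, 20]

pivot=8, i=-1
j=0: 16>8, skip
j=1: 7≤8, i=0, swap(0,1) ⇒ [7, 16, 4, 13, 20, 18, 5, 10, 3, 11, 9, 8]
j=2: 4≤8, i=1, swap(1,2) ⇒ [7, 4, 16, 13, 20, 18, 5, 10, 3, 11, 9, 8]
j=3: 13>8, skip
j=4: 20>8, skip
j=5: 18>8, skip
j=6: 5≤8, i=2, swap(2,6) ⇒ [7, 4, 5, 13, 20, 18, 16, 10, 3, 11, 9, 8]
j=7: 10>8, skip
j=8: 3≤8, i=3, swap(3,8) ⇒ [7, 4, 5, 3, 20, 18, 16, 10, 13, 11, 9, 8]
j=9: 11>8, skip
j=10: 9>8, skip
swap(4,11) ⇒ [7, 4, 5, 3, 8, 18, 16, 10, 13, 11, 9, 20]; return 4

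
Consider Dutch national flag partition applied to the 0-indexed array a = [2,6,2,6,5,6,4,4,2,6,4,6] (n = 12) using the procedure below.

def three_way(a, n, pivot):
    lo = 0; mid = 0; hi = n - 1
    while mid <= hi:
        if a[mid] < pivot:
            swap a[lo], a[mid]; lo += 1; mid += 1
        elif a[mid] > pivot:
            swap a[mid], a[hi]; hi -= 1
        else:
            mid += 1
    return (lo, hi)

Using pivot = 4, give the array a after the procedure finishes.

pivot = 4; lo=0, mid=0, hi=11
a[mid]=2<4: swap a[0],a[0]; lo=1,mid=1 → [2,6,2,6,5,6,4,4,2,6,4,6]
a[mid]=6>4: swap a[1],a[11]; hi=10 → [2,6,2,6,5,6,4,4,2,6,4,6]
a[mid]=6>4: swap a[1],a[10]; hi=9 → [2,4,2,6,5,6,4,4,2,6,6,6]
a[mid]=4=4: mid=2
a[mid]=2<4: swap a[1],a[2]; lo=2,mid=3 → [2,2,4,6,5,6,4,4,2,6,6,6]
a[mid]=6>4: swap a[3],a[9]; hi=8 → [2,2,4,6,5,6,4,4,2,6,6,6]
a[mid]=6>4: swap a[3],a[8]; hi=7 → [2,2,4,2,5,6,4,4,6,6,6,6]
a[mid]=2<4: swap a[2],a[3]; lo=3,mid=4 → [2,2,2,4,5,6,4,4,6,6,6,6]
a[mid]=5>4: swap a[4],a[7]; hi=6 → [2,2,2,4,4,6,4,5,6,6,6,6]
a[mid]=4=4: mid=5
a[mid]=6>4: swap a[5],a[6]; hi=5 → [2,2,2,4,4,4,6,5,6,6,6,6]
a[mid]=4=4: mid=6
end: lo=3, hi=5; a = [2,2,2,4,4,4,6,5,6,6,6,6]

[2,2,2,4,4,4,6,5,6,6,6,6]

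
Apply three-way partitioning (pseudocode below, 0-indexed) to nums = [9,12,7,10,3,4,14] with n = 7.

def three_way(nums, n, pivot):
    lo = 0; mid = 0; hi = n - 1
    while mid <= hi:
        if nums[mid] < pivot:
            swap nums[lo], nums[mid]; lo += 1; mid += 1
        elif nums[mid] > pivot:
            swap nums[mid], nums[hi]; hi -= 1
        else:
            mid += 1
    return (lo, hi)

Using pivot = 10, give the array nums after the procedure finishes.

pivot = 10; lo=0, mid=0, hi=6
nums[mid]=9<10: swap nums[0],nums[0]; lo=1,mid=1 → [9,12,7,10,3,4,14]
nums[mid]=12>10: swap nums[1],nums[6]; hi=5 → [9,14,7,10,3,4,12]
nums[mid]=14>10: swap nums[1],nums[5]; hi=4 → [9,4,7,10,3,14,12]
nums[mid]=4<10: swap nums[1],nums[1]; lo=2,mid=2 → [9,4,7,10,3,14,12]
nums[mid]=7<10: swap nums[2],nums[2]; lo=3,mid=3 → [9,4,7,10,3,14,12]
nums[mid]=10=10: mid=4
nums[mid]=3<10: swap nums[3],nums[4]; lo=4,mid=5 → [9,4,7,3,10,14,12]
end: lo=4, hi=4; nums = [9,4,7,3,10,14,12]

[9,4,7,3,10,14,12]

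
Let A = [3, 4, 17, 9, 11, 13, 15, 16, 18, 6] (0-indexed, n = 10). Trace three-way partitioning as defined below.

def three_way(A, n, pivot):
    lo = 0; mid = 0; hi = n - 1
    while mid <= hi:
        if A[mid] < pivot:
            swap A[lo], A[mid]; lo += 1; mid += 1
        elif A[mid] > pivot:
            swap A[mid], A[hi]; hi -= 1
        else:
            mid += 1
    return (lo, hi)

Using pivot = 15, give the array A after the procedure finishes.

pivot = 15; lo=0, mid=0, hi=9
A[mid]=3<15: swap A[0],A[0]; lo=1,mid=1 → [3, 4, 17, 9, 11, 13, 15, 16, 18, 6]
A[mid]=4<15: swap A[1],A[1]; lo=2,mid=2 → [3, 4, 17, 9, 11, 13, 15, 16, 18, 6]
A[mid]=17>15: swap A[2],A[9]; hi=8 → [3, 4, 6, 9, 11, 13, 15, 16, 18, 17]
A[mid]=6<15: swap A[2],A[2]; lo=3,mid=3 → [3, 4, 6, 9, 11, 13, 15, 16, 18, 17]
A[mid]=9<15: swap A[3],A[3]; lo=4,mid=4 → [3, 4, 6, 9, 11, 13, 15, 16, 18, 17]
A[mid]=11<15: swap A[4],A[4]; lo=5,mid=5 → [3, 4, 6, 9, 11, 13, 15, 16, 18, 17]
A[mid]=13<15: swap A[5],A[5]; lo=6,mid=6 → [3, 4, 6, 9, 11, 13, 15, 16, 18, 17]
A[mid]=15=15: mid=7
A[mid]=16>15: swap A[7],A[8]; hi=7 → [3, 4, 6, 9, 11, 13, 15, 18, 16, 17]
A[mid]=18>15: swap A[7],A[7]; hi=6 → [3, 4, 6, 9, 11, 13, 15, 18, 16, 17]
end: lo=6, hi=6; A = [3, 4, 6, 9, 11, 13, 15, 18, 16, 17]

[3, 4, 6, 9, 11, 13, 15, 18, 16, 17]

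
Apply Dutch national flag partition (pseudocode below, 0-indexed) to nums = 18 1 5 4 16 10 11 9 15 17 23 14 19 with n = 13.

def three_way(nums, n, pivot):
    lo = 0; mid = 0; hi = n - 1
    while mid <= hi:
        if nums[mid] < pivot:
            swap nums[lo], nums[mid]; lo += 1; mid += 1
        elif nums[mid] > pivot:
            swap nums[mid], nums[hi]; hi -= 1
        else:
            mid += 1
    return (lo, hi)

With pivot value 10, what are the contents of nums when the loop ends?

pivot = 10; lo=0, mid=0, hi=12
nums[mid]=18>10: swap nums[0],nums[12]; hi=11 → 19 1 5 4 16 10 11 9 15 17 23 14 18
nums[mid]=19>10: swap nums[0],nums[11]; hi=10 → 14 1 5 4 16 10 11 9 15 17 23 19 18
nums[mid]=14>10: swap nums[0],nums[10]; hi=9 → 23 1 5 4 16 10 11 9 15 17 14 19 18
nums[mid]=23>10: swap nums[0],nums[9]; hi=8 → 17 1 5 4 16 10 11 9 15 23 14 19 18
nums[mid]=17>10: swap nums[0],nums[8]; hi=7 → 15 1 5 4 16 10 11 9 17 23 14 19 18
nums[mid]=15>10: swap nums[0],nums[7]; hi=6 → 9 1 5 4 16 10 11 15 17 23 14 19 18
nums[mid]=9<10: swap nums[0],nums[0]; lo=1,mid=1 → 9 1 5 4 16 10 11 15 17 23 14 19 18
nums[mid]=1<10: swap nums[1],nums[1]; lo=2,mid=2 → 9 1 5 4 16 10 11 15 17 23 14 19 18
nums[mid]=5<10: swap nums[2],nums[2]; lo=3,mid=3 → 9 1 5 4 16 10 11 15 17 23 14 19 18
nums[mid]=4<10: swap nums[3],nums[3]; lo=4,mid=4 → 9 1 5 4 16 10 11 15 17 23 14 19 18
nums[mid]=16>10: swap nums[4],nums[6]; hi=5 → 9 1 5 4 11 10 16 15 17 23 14 19 18
nums[mid]=11>10: swap nums[4],nums[5]; hi=4 → 9 1 5 4 10 11 16 15 17 23 14 19 18
nums[mid]=10=10: mid=5
end: lo=4, hi=4; nums = 9 1 5 4 10 11 16 15 17 23 14 19 18

9 1 5 4 10 11 16 15 17 23 14 19 18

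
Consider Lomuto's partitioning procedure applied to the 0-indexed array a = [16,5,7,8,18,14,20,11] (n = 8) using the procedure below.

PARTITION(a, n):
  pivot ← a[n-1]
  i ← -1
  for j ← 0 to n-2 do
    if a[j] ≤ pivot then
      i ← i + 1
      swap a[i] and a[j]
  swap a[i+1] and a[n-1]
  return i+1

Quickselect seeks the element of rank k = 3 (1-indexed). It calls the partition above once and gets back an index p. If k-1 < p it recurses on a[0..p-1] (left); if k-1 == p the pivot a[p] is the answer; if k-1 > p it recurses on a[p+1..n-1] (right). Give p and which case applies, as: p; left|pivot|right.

3; left

pivot = a[7] = 11; i = -1
j=0: a[0]=16 > 11 → no swap
j=1: a[1]=5 ≤ 11 → i=0, swap a[0],a[1] → [5,16,7,8,18,14,20,11]
j=2: a[2]=7 ≤ 11 → i=1, swap a[1],a[2] → [5,7,16,8,18,14,20,11]
j=3: a[3]=8 ≤ 11 → i=2, swap a[2],a[3] → [5,7,8,16,18,14,20,11]
j=4: a[4]=18 > 11 → no swap
j=5: a[5]=14 > 11 → no swap
j=6: a[6]=20 > 11 → no swap
final swap a[3],a[7] → [5,7,8,11,18,14,20,16]; return 3
p = 3; k-1 = 2 < 3 ⇒ left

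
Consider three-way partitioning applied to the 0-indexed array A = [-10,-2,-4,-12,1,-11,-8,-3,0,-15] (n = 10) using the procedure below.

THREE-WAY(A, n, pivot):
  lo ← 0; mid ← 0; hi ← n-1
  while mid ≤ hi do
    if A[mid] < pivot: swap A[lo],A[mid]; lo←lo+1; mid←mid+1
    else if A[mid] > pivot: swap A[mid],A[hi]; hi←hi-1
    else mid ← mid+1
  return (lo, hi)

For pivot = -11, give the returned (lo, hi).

pivot = -11; lo=0, mid=0, hi=9
A[mid]=-10>-11: swap A[0],A[9]; hi=8 → [-15,-2,-4,-12,1,-11,-8,-3,0,-10]
A[mid]=-15<-11: swap A[0],A[0]; lo=1,mid=1 → [-15,-2,-4,-12,1,-11,-8,-3,0,-10]
A[mid]=-2>-11: swap A[1],A[8]; hi=7 → [-15,0,-4,-12,1,-11,-8,-3,-2,-10]
A[mid]=0>-11: swap A[1],A[7]; hi=6 → [-15,-3,-4,-12,1,-11,-8,0,-2,-10]
A[mid]=-3>-11: swap A[1],A[6]; hi=5 → [-15,-8,-4,-12,1,-11,-3,0,-2,-10]
A[mid]=-8>-11: swap A[1],A[5]; hi=4 → [-15,-11,-4,-12,1,-8,-3,0,-2,-10]
A[mid]=-11=-11: mid=2
A[mid]=-4>-11: swap A[2],A[4]; hi=3 → [-15,-11,1,-12,-4,-8,-3,0,-2,-10]
A[mid]=1>-11: swap A[2],A[3]; hi=2 → [-15,-11,-12,1,-4,-8,-3,0,-2,-10]
A[mid]=-12<-11: swap A[1],A[2]; lo=2,mid=3 → [-15,-12,-11,1,-4,-8,-3,0,-2,-10]
end: lo=2, hi=2; A = [-15,-12,-11,1,-4,-8,-3,0,-2,-10]

(2, 2)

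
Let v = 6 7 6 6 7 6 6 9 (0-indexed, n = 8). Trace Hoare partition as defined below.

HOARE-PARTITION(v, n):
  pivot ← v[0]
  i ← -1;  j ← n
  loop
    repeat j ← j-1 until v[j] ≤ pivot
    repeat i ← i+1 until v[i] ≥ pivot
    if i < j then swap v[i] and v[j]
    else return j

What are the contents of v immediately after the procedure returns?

pivot=6
j stops at 6 (6), i stops at 0 (6); swap ⇒ 6 7 6 6 7 6 6 9
j stops at 5 (6), i stops at 1 (7); swap ⇒ 6 6 6 6 7 7 6 9
j stops at 3 (6), i stops at 2 (6); swap ⇒ 6 6 6 6 7 7 6 9
j stops at 2, i stops at 3; i≥j ⇒ return 2. v=6 6 6 6 7 7 6 9

6 6 6 6 7 7 6 9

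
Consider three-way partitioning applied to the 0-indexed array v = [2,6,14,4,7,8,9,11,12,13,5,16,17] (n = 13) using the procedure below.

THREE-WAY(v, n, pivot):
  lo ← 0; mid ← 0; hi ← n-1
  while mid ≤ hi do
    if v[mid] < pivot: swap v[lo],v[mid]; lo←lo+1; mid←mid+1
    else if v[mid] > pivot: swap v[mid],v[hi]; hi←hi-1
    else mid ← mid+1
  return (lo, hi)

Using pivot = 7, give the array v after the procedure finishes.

[2,6,5,4,7,9,11,12,13,8,16,17,14]

lo=0 mid=0 hi=12
2<7: swap(0,0), lo=1 mid=1 ⇒ [2,6,14,4,7,8,9,11,12,13,5,16,17]
6<7: swap(1,1), lo=2 mid=2 ⇒ [2,6,14,4,7,8,9,11,12,13,5,16,17]
14>7: swap(2,12), hi=11 ⇒ [2,6,17,4,7,8,9,11,12,13,5,16,14]
17>7: swap(2,11), hi=10 ⇒ [2,6,16,4,7,8,9,11,12,13,5,17,14]
16>7: swap(2,10), hi=9 ⇒ [2,6,5,4,7,8,9,11,12,13,16,17,14]
5<7: swap(2,2), lo=3 mid=3 ⇒ [2,6,5,4,7,8,9,11,12,13,16,17,14]
4<7: swap(3,3), lo=4 mid=4 ⇒ [2,6,5,4,7,8,9,11,12,13,16,17,14]
7=7: mid=5
8>7: swap(5,9), hi=8 ⇒ [2,6,5,4,7,13,9,11,12,8,16,17,14]
13>7: swap(5,8), hi=7 ⇒ [2,6,5,4,7,12,9,11,13,8,16,17,14]
12>7: swap(5,7), hi=6 ⇒ [2,6,5,4,7,11,9,12,13,8,16,17,14]
11>7: swap(5,6), hi=5 ⇒ [2,6,5,4,7,9,11,12,13,8,16,17,14]
9>7: swap(5,5), hi=4 ⇒ [2,6,5,4,7,9,11,12,13,8,16,17,14]
done. lo=4 hi=4; v=[2,6,5,4,7,9,11,12,13,8,16,17,14]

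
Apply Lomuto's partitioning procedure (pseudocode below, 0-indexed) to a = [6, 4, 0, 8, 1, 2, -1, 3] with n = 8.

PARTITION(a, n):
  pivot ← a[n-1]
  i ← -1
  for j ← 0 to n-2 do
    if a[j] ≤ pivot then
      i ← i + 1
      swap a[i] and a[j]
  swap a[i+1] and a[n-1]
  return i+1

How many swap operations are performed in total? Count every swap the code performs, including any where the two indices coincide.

5

pivot = a[7] = 3; i = -1
j=0: a[0]=6 > 3 → no swap
j=1: a[1]=4 > 3 → no swap
j=2: a[2]=0 ≤ 3 → i=0, swap a[0],a[2] → [0, 4, 6, 8, 1, 2, -1, 3]
j=3: a[3]=8 > 3 → no swap
j=4: a[4]=1 ≤ 3 → i=1, swap a[1],a[4] → [0, 1, 6, 8, 4, 2, -1, 3]
j=5: a[5]=2 ≤ 3 → i=2, swap a[2],a[5] → [0, 1, 2, 8, 4, 6, -1, 3]
j=6: a[6]=-1 ≤ 3 → i=3, swap a[3],a[6] → [0, 1, 2, -1, 4, 6, 8, 3]
final swap a[4],a[7] → [0, 1, 2, -1, 3, 6, 8, 4]; return 4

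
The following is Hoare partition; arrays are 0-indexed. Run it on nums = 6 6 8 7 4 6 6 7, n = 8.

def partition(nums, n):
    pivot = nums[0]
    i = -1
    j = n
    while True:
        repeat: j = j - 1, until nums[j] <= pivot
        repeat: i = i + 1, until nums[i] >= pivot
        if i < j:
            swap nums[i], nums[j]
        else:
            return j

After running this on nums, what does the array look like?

pivot = nums[0] = 6; i = -1, j = 8
j→6 (nums[6]=6≤6), i→0 (nums[0]=6≥6); i<j, swap → 6 6 8 7 4 6 6 7
j→5 (nums[5]=6≤6), i→1 (nums[1]=6≥6); i<j, swap → 6 6 8 7 4 6 6 7
j→4 (nums[4]=4≤6), i→2 (nums[2]=8≥6); i<j, swap → 6 6 4 7 8 6 6 7
j→2, i→3; i≥j, return j=2. nums = 6 6 4 7 8 6 6 7

6 6 4 7 8 6 6 7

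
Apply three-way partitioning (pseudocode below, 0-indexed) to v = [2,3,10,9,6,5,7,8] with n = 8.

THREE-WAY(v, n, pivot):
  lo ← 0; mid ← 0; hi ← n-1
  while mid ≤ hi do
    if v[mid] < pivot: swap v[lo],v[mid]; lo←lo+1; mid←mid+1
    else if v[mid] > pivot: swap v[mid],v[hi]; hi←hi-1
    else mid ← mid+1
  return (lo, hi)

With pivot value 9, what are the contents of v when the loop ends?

lo=0 mid=0 hi=7
2<9: swap(0,0), lo=1 mid=1 ⇒ [2,3,10,9,6,5,7,8]
3<9: swap(1,1), lo=2 mid=2 ⇒ [2,3,10,9,6,5,7,8]
10>9: swap(2,7), hi=6 ⇒ [2,3,8,9,6,5,7,10]
8<9: swap(2,2), lo=3 mid=3 ⇒ [2,3,8,9,6,5,7,10]
9=9: mid=4
6<9: swap(3,4), lo=4 mid=5 ⇒ [2,3,8,6,9,5,7,10]
5<9: swap(4,5), lo=5 mid=6 ⇒ [2,3,8,6,5,9,7,10]
7<9: swap(5,6), lo=6 mid=7 ⇒ [2,3,8,6,5,7,9,10]
done. lo=6 hi=6; v=[2,3,8,6,5,7,9,10]

[2,3,8,6,5,7,9,10]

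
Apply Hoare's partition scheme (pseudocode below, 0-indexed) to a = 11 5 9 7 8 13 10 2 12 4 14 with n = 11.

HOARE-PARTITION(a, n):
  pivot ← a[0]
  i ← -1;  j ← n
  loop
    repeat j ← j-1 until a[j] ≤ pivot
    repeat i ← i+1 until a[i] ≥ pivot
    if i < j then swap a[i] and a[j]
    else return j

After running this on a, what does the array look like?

4 5 9 7 8 2 10 13 12 11 14

pivot = a[0] = 11; i = -1, j = 11
j→9 (a[9]=4≤11), i→0 (a[0]=11≥11); i<j, swap → 4 5 9 7 8 13 10 2 12 11 14
j→7 (a[7]=2≤11), i→5 (a[5]=13≥11); i<j, swap → 4 5 9 7 8 2 10 13 12 11 14
j→6, i→7; i≥j, return j=6. a = 4 5 9 7 8 2 10 13 12 11 14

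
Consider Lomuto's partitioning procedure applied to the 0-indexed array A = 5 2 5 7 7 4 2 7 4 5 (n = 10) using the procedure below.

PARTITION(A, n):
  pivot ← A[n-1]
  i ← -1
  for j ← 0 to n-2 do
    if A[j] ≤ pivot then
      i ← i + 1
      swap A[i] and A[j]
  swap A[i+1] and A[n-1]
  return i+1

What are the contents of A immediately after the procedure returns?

5 2 5 4 2 4 5 7 7 7

pivot = A[9] = 5; i = -1
j=0: A[0]=5 ≤ 5 → i=0, swap A[0],A[0] (no change) → 5 2 5 7 7 4 2 7 4 5
j=1: A[1]=2 ≤ 5 → i=1, swap A[1],A[1] (no change) → 5 2 5 7 7 4 2 7 4 5
j=2: A[2]=5 ≤ 5 → i=2, swap A[2],A[2] (no change) → 5 2 5 7 7 4 2 7 4 5
j=3: A[3]=7 > 5 → no swap
j=4: A[4]=7 > 5 → no swap
j=5: A[5]=4 ≤ 5 → i=3, swap A[3],A[5] → 5 2 5 4 7 7 2 7 4 5
j=6: A[6]=2 ≤ 5 → i=4, swap A[4],A[6] → 5 2 5 4 2 7 7 7 4 5
j=7: A[7]=7 > 5 → no swap
j=8: A[8]=4 ≤ 5 → i=5, swap A[5],A[8] → 5 2 5 4 2 4 7 7 7 5
final swap A[6],A[9] → 5 2 5 4 2 4 5 7 7 7; return 6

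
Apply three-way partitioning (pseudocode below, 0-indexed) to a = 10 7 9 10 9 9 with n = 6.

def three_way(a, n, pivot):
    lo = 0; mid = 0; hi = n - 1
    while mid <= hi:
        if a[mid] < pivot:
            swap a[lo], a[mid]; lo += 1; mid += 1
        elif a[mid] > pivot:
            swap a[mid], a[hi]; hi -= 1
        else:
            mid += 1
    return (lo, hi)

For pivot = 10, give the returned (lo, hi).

pivot = 10; lo=0, mid=0, hi=5
a[mid]=10=10: mid=1
a[mid]=7<10: swap a[0],a[1]; lo=1,mid=2 → 7 10 9 10 9 9
a[mid]=9<10: swap a[1],a[2]; lo=2,mid=3 → 7 9 10 10 9 9
a[mid]=10=10: mid=4
a[mid]=9<10: swap a[2],a[4]; lo=3,mid=5 → 7 9 9 10 10 9
a[mid]=9<10: swap a[3],a[5]; lo=4,mid=6 → 7 9 9 9 10 10
end: lo=4, hi=5; a = 7 9 9 9 10 10

(4, 5)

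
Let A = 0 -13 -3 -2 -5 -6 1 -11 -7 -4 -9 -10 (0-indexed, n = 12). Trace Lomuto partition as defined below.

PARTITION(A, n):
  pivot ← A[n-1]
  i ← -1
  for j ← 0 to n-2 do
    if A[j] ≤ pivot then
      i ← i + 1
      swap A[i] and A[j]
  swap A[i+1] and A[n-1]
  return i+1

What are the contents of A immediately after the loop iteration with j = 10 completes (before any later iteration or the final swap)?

-13 -11 -3 -2 -5 -6 1 0 -7 -4 -9 -10

pivot=-10, i=-1
j=0: 0>-10, skip
j=1: -13≤-10, i=0, swap(0,1) ⇒ -13 0 -3 -2 -5 -6 1 -11 -7 -4 -9 -10
j=2: -3>-10, skip
j=3: -2>-10, skip
j=4: -5>-10, skip
j=5: -6>-10, skip
j=6: 1>-10, skip
j=7: -11≤-10, i=1, swap(1,7) ⇒ -13 -11 -3 -2 -5 -6 1 0 -7 -4 -9 -10
j=8: -7>-10, skip
j=9: -4>-10, skip
j=10: -9>-10, skip
(after j=10) A = -13 -11 -3 -2 -5 -6 1 0 -7 -4 -9 -10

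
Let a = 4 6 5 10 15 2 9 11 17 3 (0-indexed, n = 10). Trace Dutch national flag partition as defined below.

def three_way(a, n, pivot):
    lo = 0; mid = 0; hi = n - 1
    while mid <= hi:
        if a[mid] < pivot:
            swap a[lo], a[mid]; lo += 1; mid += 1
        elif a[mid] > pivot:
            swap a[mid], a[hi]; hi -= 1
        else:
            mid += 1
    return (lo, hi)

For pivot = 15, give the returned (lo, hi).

(8, 8)

pivot = 15; lo=0, mid=0, hi=9
a[mid]=4<15: swap a[0],a[0]; lo=1,mid=1 → 4 6 5 10 15 2 9 11 17 3
a[mid]=6<15: swap a[1],a[1]; lo=2,mid=2 → 4 6 5 10 15 2 9 11 17 3
a[mid]=5<15: swap a[2],a[2]; lo=3,mid=3 → 4 6 5 10 15 2 9 11 17 3
a[mid]=10<15: swap a[3],a[3]; lo=4,mid=4 → 4 6 5 10 15 2 9 11 17 3
a[mid]=15=15: mid=5
a[mid]=2<15: swap a[4],a[5]; lo=5,mid=6 → 4 6 5 10 2 15 9 11 17 3
a[mid]=9<15: swap a[5],a[6]; lo=6,mid=7 → 4 6 5 10 2 9 15 11 17 3
a[mid]=11<15: swap a[6],a[7]; lo=7,mid=8 → 4 6 5 10 2 9 11 15 17 3
a[mid]=17>15: swap a[8],a[9]; hi=8 → 4 6 5 10 2 9 11 15 3 17
a[mid]=3<15: swap a[7],a[8]; lo=8,mid=9 → 4 6 5 10 2 9 11 3 15 17
end: lo=8, hi=8; a = 4 6 5 10 2 9 11 3 15 17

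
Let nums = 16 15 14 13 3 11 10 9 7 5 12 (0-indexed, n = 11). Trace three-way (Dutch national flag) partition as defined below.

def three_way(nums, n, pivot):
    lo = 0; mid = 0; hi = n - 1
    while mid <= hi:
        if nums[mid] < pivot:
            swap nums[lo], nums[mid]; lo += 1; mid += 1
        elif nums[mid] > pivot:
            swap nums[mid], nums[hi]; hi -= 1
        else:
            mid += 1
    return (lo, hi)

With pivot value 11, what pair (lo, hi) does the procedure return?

(5, 5)

lo=0 mid=0 hi=10
16>11: swap(0,10), hi=9 ⇒ 12 15 14 13 3 11 10 9 7 5 16
12>11: swap(0,9), hi=8 ⇒ 5 15 14 13 3 11 10 9 7 12 16
5<11: swap(0,0), lo=1 mid=1 ⇒ 5 15 14 13 3 11 10 9 7 12 16
15>11: swap(1,8), hi=7 ⇒ 5 7 14 13 3 11 10 9 15 12 16
7<11: swap(1,1), lo=2 mid=2 ⇒ 5 7 14 13 3 11 10 9 15 12 16
14>11: swap(2,7), hi=6 ⇒ 5 7 9 13 3 11 10 14 15 12 16
9<11: swap(2,2), lo=3 mid=3 ⇒ 5 7 9 13 3 11 10 14 15 12 16
13>11: swap(3,6), hi=5 ⇒ 5 7 9 10 3 11 13 14 15 12 16
10<11: swap(3,3), lo=4 mid=4 ⇒ 5 7 9 10 3 11 13 14 15 12 16
3<11: swap(4,4), lo=5 mid=5 ⇒ 5 7 9 10 3 11 13 14 15 12 16
11=11: mid=6
done. lo=5 hi=5; nums=5 7 9 10 3 11 13 14 15 12 16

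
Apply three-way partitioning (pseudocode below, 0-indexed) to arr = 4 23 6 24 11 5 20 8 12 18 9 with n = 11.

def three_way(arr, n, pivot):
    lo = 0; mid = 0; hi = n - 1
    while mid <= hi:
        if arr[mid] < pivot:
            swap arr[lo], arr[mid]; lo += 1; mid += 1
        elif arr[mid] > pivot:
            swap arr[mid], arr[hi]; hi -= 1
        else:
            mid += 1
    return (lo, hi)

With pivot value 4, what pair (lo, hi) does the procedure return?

(0, 0)

lo=0 mid=0 hi=10
4=4: mid=1
23>4: swap(1,10), hi=9 ⇒ 4 9 6 24 11 5 20 8 12 18 23
9>4: swap(1,9), hi=8 ⇒ 4 18 6 24 11 5 20 8 12 9 23
18>4: swap(1,8), hi=7 ⇒ 4 12 6 24 11 5 20 8 18 9 23
12>4: swap(1,7), hi=6 ⇒ 4 8 6 24 11 5 20 12 18 9 23
8>4: swap(1,6), hi=5 ⇒ 4 20 6 24 11 5 8 12 18 9 23
20>4: swap(1,5), hi=4 ⇒ 4 5 6 24 11 20 8 12 18 9 23
5>4: swap(1,4), hi=3 ⇒ 4 11 6 24 5 20 8 12 18 9 23
11>4: swap(1,3), hi=2 ⇒ 4 24 6 11 5 20 8 12 18 9 23
24>4: swap(1,2), hi=1 ⇒ 4 6 24 11 5 20 8 12 18 9 23
6>4: swap(1,1), hi=0 ⇒ 4 6 24 11 5 20 8 12 18 9 23
done. lo=0 hi=0; arr=4 6 24 11 5 20 8 12 18 9 23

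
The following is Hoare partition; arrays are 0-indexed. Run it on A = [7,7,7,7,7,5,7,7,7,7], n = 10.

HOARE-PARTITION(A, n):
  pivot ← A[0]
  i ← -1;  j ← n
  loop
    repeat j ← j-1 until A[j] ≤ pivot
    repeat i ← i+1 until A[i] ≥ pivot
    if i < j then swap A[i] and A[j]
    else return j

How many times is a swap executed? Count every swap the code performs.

pivot = A[0] = 7; i = -1, j = 10
j→9 (A[9]=7≤7), i→0 (A[0]=7≥7); i<j, swap → [7,7,7,7,7,5,7,7,7,7]
j→8 (A[8]=7≤7), i→1 (A[1]=7≥7); i<j, swap → [7,7,7,7,7,5,7,7,7,7]
j→7 (A[7]=7≤7), i→2 (A[2]=7≥7); i<j, swap → [7,7,7,7,7,5,7,7,7,7]
j→6 (A[6]=7≤7), i→3 (A[3]=7≥7); i<j, swap → [7,7,7,7,7,5,7,7,7,7]
j→5 (A[5]=5≤7), i→4 (A[4]=7≥7); i<j, swap → [7,7,7,7,5,7,7,7,7,7]
j→4, i→5; i≥j, return j=4. A = [7,7,7,7,5,7,7,7,7,7]

5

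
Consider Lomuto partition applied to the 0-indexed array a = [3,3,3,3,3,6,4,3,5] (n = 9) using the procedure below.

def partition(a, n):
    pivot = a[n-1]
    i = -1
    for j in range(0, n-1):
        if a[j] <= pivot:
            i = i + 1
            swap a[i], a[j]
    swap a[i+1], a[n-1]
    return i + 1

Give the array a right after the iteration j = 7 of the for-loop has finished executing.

[3,3,3,3,3,4,3,6,5]

pivot=5, i=-1
j=0: 3≤5, i=0, swap(0,0) ⇒ [3,3,3,3,3,6,4,3,5]
j=1: 3≤5, i=1, swap(1,1) ⇒ [3,3,3,3,3,6,4,3,5]
j=2: 3≤5, i=2, swap(2,2) ⇒ [3,3,3,3,3,6,4,3,5]
j=3: 3≤5, i=3, swap(3,3) ⇒ [3,3,3,3,3,6,4,3,5]
j=4: 3≤5, i=4, swap(4,4) ⇒ [3,3,3,3,3,6,4,3,5]
j=5: 6>5, skip
j=6: 4≤5, i=5, swap(5,6) ⇒ [3,3,3,3,3,4,6,3,5]
j=7: 3≤5, i=6, swap(6,7) ⇒ [3,3,3,3,3,4,3,6,5]
(after j=7) a = [3,3,3,3,3,4,3,6,5]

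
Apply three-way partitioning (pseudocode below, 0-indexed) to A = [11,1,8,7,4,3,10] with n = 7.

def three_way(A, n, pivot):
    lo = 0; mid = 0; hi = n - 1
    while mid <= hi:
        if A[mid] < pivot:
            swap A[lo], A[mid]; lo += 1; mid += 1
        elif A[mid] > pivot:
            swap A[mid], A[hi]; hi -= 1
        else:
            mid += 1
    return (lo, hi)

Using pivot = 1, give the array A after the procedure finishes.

[1,8,7,4,3,10,11]

pivot = 1; lo=0, mid=0, hi=6
A[mid]=11>1: swap A[0],A[6]; hi=5 → [10,1,8,7,4,3,11]
A[mid]=10>1: swap A[0],A[5]; hi=4 → [3,1,8,7,4,10,11]
A[mid]=3>1: swap A[0],A[4]; hi=3 → [4,1,8,7,3,10,11]
A[mid]=4>1: swap A[0],A[3]; hi=2 → [7,1,8,4,3,10,11]
A[mid]=7>1: swap A[0],A[2]; hi=1 → [8,1,7,4,3,10,11]
A[mid]=8>1: swap A[0],A[1]; hi=0 → [1,8,7,4,3,10,11]
A[mid]=1=1: mid=1
end: lo=0, hi=0; A = [1,8,7,4,3,10,11]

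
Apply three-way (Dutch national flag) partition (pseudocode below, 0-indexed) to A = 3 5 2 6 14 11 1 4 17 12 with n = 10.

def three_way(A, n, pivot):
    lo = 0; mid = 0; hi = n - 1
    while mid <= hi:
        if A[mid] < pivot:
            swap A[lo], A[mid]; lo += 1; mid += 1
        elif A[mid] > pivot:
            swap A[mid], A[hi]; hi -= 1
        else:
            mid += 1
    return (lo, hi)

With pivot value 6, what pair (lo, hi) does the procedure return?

(5, 5)

lo=0 mid=0 hi=9
3<6: swap(0,0), lo=1 mid=1 ⇒ 3 5 2 6 14 11 1 4 17 12
5<6: swap(1,1), lo=2 mid=2 ⇒ 3 5 2 6 14 11 1 4 17 12
2<6: swap(2,2), lo=3 mid=3 ⇒ 3 5 2 6 14 11 1 4 17 12
6=6: mid=4
14>6: swap(4,9), hi=8 ⇒ 3 5 2 6 12 11 1 4 17 14
12>6: swap(4,8), hi=7 ⇒ 3 5 2 6 17 11 1 4 12 14
17>6: swap(4,7), hi=6 ⇒ 3 5 2 6 4 11 1 17 12 14
4<6: swap(3,4), lo=4 mid=5 ⇒ 3 5 2 4 6 11 1 17 12 14
11>6: swap(5,6), hi=5 ⇒ 3 5 2 4 6 1 11 17 12 14
1<6: swap(4,5), lo=5 mid=6 ⇒ 3 5 2 4 1 6 11 17 12 14
done. lo=5 hi=5; A=3 5 2 4 1 6 11 17 12 14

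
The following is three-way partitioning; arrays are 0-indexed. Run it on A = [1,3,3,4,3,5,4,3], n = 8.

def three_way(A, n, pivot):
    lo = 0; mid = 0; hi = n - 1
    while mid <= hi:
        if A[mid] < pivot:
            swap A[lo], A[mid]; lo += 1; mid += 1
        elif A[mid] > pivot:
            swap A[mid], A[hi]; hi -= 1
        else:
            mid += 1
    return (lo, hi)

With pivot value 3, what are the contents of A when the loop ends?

lo=0 mid=0 hi=7
1<3: swap(0,0), lo=1 mid=1 ⇒ [1,3,3,4,3,5,4,3]
3=3: mid=2
3=3: mid=3
4>3: swap(3,7), hi=6 ⇒ [1,3,3,3,3,5,4,4]
3=3: mid=4
3=3: mid=5
5>3: swap(5,6), hi=5 ⇒ [1,3,3,3,3,4,5,4]
4>3: swap(5,5), hi=4 ⇒ [1,3,3,3,3,4,5,4]
done. lo=1 hi=4; A=[1,3,3,3,3,4,5,4]

[1,3,3,3,3,4,5,4]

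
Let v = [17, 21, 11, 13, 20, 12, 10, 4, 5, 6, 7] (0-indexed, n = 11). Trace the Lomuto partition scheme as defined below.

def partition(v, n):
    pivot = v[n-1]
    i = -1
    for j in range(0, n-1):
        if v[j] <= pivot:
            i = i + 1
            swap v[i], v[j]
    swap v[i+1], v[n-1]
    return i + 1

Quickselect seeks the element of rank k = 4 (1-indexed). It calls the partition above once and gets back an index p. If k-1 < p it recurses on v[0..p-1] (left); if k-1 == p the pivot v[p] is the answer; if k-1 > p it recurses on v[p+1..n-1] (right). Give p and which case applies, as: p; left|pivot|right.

pivot = v[10] = 7; i = -1
j=0: v[0]=17 > 7 → no swap
j=1: v[1]=21 > 7 → no swap
j=2: v[2]=11 > 7 → no swap
j=3: v[3]=13 > 7 → no swap
j=4: v[4]=20 > 7 → no swap
j=5: v[5]=12 > 7 → no swap
j=6: v[6]=10 > 7 → no swap
j=7: v[7]=4 ≤ 7 → i=0, swap v[0],v[7] → [4, 21, 11, 13, 20, 12, 10, 17, 5, 6, 7]
j=8: v[8]=5 ≤ 7 → i=1, swap v[1],v[8] → [4, 5, 11, 13, 20, 12, 10, 17, 21, 6, 7]
j=9: v[9]=6 ≤ 7 → i=2, swap v[2],v[9] → [4, 5, 6, 13, 20, 12, 10, 17, 21, 11, 7]
final swap v[3],v[10] → [4, 5, 6, 7, 20, 12, 10, 17, 21, 11, 13]; return 3
p = 3; k-1 = 3 == 3 ⇒ pivot

3; pivot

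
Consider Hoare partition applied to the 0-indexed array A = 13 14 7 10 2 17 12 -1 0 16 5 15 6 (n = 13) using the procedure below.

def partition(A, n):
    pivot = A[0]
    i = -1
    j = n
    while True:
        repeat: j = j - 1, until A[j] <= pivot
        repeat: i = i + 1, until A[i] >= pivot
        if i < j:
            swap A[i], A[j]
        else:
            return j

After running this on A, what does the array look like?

pivot=13
j stops at 12 (6), i stops at 0 (13); swap ⇒ 6 14 7 10 2 17 12 -1 0 16 5 15 13
j stops at 10 (5), i stops at 1 (14); swap ⇒ 6 5 7 10 2 17 12 -1 0 16 14 15 13
j stops at 8 (0), i stops at 5 (17); swap ⇒ 6 5 7 10 2 0 12 -1 17 16 14 15 13
j stops at 7, i stops at 8; i≥j ⇒ return 7. A=6 5 7 10 2 0 12 -1 17 16 14 15 13

6 5 7 10 2 0 12 -1 17 16 14 15 13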